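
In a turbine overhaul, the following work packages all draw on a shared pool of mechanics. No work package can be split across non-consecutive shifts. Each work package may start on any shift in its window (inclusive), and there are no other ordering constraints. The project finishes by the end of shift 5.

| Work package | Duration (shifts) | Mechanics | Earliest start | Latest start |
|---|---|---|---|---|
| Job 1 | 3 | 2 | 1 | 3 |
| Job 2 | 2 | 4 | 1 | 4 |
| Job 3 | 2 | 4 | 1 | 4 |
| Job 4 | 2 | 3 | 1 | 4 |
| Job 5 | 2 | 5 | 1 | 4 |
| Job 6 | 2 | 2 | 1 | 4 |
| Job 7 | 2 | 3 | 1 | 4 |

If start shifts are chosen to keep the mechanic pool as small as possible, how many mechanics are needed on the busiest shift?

Early-start (Job 1@1, Job 2@1, Job 3@1, Job 4@1, Job 5@1, Job 6@1, Job 7@1) gives peak 23: s1:23  s2:23  s3:2  s4:0  s5:0.
Shift Job 4→3, Job 5→3, Job 7→4.
Schedule Job 1@1, Job 2@1, Job 3@1, Job 4@3, Job 5@3, Job 6@1, Job 7@4: s1:12  s2:12  s3:10  s4:11  s5:3 — peak 12.

12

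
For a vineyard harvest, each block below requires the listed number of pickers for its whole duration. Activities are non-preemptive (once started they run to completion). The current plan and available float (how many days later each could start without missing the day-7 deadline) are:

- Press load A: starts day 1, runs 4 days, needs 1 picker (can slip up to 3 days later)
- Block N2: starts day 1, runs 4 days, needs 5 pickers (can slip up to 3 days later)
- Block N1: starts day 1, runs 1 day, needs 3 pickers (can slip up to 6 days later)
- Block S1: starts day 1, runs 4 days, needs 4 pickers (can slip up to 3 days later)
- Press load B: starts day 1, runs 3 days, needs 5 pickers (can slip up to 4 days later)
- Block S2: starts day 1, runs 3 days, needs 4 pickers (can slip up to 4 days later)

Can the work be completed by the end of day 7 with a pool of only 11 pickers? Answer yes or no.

yes

Schedule Press load A@1, Block N2@1, Block N1@5, Block S1@4, Press load B@1, Block S2@5: d1:11  d2:11  d3:11  d4:10  d5:11  d6:8  d7:8 — peak 11 ≤ 11.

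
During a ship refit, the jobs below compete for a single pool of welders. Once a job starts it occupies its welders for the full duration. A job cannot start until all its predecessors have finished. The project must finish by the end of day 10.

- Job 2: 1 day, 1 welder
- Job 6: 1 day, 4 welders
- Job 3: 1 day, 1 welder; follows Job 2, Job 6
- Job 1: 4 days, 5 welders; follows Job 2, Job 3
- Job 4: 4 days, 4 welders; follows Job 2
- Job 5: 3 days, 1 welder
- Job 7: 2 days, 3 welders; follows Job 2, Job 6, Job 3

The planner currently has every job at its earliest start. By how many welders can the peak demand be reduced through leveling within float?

6

Early-start peak: d1:6  d2:6  d3:13  d4:12  d5:9  d6:5  d7:0  d8:0  d9:0  d10:0 ⇒ 13.
Leveled (Job 2@1, Job 6@1, Job 3@2, Job 1@3, Job 4@7, Job 5@1, Job 7@7): d1:6  d2:2  d3:6  d4:5  d5:5  d6:5  d7:7  d8:7  d9:4  d10:4 ⇒ 7.
Reduction 13 − 7 = 6.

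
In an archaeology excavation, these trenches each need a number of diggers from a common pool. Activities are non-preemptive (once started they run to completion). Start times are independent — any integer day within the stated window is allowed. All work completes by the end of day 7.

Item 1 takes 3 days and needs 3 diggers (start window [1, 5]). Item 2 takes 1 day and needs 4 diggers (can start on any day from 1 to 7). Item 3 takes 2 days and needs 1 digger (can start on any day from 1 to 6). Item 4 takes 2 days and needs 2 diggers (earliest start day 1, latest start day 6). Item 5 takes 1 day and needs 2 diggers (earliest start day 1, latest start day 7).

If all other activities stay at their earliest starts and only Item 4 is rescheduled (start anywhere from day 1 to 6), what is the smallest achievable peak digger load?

Item 4@1: d1:12  d2:6  d3:3  d4:0  d5:0  d6:0  d7:0 → peak 12
Item 4@2: d1:10  d2:6  d3:5  d4:0  d5:0  d6:0  d7:0 → peak 10
Item 4@3: d1:10  d2:4  d3:5  d4:2  d5:0  d6:0  d7:0 → peak 10
Item 4@4: d1:10  d2:4  d3:3  d4:2  d5:2  d6:0  d7:0 → peak 10
Item 4@5: d1:10  d2:4  d3:3  d4:0  d5:2  d6:2  d7:0 → peak 10
Item 4@6: d1:10  d2:4  d3:3  d4:0  d5:0  d6:2  d7:2 → peak 10
Best is Item 4@2, peak 10.

10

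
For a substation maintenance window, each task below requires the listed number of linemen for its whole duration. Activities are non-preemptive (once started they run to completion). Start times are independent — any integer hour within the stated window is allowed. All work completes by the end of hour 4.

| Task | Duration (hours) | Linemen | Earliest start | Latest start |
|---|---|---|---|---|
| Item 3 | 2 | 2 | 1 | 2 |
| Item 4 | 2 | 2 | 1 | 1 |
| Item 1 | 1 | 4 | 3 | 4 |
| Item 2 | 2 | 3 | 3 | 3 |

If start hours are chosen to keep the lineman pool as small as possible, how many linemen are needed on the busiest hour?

7

Schedule Item 3@1, Item 4@1, Item 1@3, Item 2@3: h1:4  h2:4  h3:7  h4:3 — peak 7.
No arrangement of the 4 feasible schedules does better.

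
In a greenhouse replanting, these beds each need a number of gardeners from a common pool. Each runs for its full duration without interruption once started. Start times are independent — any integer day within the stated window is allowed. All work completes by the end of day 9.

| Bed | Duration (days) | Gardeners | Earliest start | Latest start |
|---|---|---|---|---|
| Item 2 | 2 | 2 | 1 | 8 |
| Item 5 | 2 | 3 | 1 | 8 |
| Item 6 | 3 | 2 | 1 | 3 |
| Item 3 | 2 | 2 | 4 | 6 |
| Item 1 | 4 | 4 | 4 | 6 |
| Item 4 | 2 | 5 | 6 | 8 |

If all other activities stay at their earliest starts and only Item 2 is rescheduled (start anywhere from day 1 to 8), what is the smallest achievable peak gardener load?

Item 2@1: d1:7  d2:7  d3:2  d4:6  d5:6  d6:9  d7:9  d8:0  d9:0 → peak 9
Item 2@2: d1:5  d2:7  d3:4  d4:6  d5:6  d6:9  d7:9  d8:0  d9:0 → peak 9
Item 2@3: d1:5  d2:5  d3:4  d4:8  d5:6  d6:9  d7:9  d8:0  d9:0 → peak 9
Item 2@4: d1:5  d2:5  d3:2  d4:8  d5:8  d6:9  d7:9  d8:0  d9:0 → peak 9
Item 2@5: d1:5  d2:5  d3:2  d4:6  d5:8  d6:11  d7:9  d8:0  d9:0 → peak 11
Item 2@6: d1:5  d2:5  d3:2  d4:6  d5:6  d6:11  d7:11  d8:0  d9:0 → peak 11
Item 2@7: d1:5  d2:5  d3:2  d4:6  d5:6  d6:9  d7:11  d8:2  d9:0 → peak 11
Item 2@8: d1:5  d2:5  d3:2  d4:6  d5:6  d6:9  d7:9  d8:2  d9:2 → peak 9
Best is Item 2@1, peak 9.

9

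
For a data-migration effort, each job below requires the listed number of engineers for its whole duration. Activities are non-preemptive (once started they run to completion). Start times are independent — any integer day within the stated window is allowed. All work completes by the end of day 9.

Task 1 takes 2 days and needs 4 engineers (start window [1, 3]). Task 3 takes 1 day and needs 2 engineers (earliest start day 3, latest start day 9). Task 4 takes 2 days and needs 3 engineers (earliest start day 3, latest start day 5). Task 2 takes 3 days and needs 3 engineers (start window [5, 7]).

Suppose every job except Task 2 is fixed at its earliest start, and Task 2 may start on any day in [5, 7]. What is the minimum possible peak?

Task 2@5: d1:4  d2:4  d3:5  d4:3  d5:3  d6:3  d7:3  d8:0  d9:0 → peak 5
Task 2@6: d1:4  d2:4  d3:5  d4:3  d5:0  d6:3  d7:3  d8:3  d9:0 → peak 5
Task 2@7: d1:4  d2:4  d3:5  d4:3  d5:0  d6:0  d7:3  d8:3  d9:3 → peak 5
Best is Task 2@5, peak 5.

5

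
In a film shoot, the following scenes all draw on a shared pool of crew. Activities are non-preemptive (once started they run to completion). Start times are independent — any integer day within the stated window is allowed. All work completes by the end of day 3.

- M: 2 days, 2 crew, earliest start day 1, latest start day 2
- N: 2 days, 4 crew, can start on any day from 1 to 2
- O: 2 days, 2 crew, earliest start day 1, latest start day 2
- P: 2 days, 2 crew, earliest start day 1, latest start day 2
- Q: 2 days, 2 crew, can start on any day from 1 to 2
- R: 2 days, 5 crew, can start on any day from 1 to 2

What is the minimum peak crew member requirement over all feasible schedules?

17

Schedule M@1, N@1, O@1, P@1, Q@1, R@1: d1:17  d2:17  d3:0 — peak 17.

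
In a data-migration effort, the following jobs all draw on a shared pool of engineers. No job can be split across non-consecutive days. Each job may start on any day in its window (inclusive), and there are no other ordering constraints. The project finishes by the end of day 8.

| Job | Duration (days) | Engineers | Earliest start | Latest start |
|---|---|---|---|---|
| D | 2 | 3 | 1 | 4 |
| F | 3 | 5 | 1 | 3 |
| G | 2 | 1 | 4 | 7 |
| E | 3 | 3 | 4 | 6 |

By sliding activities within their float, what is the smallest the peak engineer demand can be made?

5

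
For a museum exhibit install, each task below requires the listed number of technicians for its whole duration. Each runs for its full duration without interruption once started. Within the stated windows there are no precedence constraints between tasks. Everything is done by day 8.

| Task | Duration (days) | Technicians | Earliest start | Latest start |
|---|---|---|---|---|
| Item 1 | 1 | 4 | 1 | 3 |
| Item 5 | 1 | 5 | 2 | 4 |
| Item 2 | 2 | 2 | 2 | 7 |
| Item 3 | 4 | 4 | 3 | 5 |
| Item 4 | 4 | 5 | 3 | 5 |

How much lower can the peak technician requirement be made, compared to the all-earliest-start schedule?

2

Early-start peak: d1:4  d2:7  d3:11  d4:9  d5:9  d6:9  d7:0  d8:0 ⇒ 11.
Leveled (Item 1@1, Item 5@2, Item 2@2, Item 3@3, Item 4@4): d1:4  d2:7  d3:6  d4:9  d5:9  d6:9  d7:5  d8:0 ⇒ 9.
Reduction 11 − 9 = 2.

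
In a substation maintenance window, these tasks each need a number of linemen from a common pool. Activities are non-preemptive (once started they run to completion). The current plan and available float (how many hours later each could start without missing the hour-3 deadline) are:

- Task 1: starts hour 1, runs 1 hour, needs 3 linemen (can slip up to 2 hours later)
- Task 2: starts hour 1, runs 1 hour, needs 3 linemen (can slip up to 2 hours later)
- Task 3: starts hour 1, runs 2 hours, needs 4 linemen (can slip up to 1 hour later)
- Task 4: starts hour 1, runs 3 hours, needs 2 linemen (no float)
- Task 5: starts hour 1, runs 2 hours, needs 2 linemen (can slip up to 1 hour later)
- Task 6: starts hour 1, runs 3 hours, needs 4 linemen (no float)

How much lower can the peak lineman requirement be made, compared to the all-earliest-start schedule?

6

Early-start peak: h1:18  h2:12  h3:6 ⇒ 18.
Leveled (Task 1@1, Task 2@1, Task 3@2, Task 4@1, Task 5@2, Task 6@1): h1:12  h2:12  h3:12 ⇒ 12.
Reduction 18 − 12 = 6.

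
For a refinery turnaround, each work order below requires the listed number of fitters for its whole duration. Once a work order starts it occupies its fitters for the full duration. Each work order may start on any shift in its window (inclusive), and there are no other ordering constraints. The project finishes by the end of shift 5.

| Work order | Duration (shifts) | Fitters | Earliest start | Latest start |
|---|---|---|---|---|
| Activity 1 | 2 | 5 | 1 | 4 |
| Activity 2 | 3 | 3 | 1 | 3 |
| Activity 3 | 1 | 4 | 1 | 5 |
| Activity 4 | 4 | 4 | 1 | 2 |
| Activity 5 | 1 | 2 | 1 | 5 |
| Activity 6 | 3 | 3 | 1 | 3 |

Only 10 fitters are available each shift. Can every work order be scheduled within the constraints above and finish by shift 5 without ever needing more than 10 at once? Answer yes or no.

no

The minimum achievable peak is 11; 10 < 11, so no feasible schedule stays within the cap.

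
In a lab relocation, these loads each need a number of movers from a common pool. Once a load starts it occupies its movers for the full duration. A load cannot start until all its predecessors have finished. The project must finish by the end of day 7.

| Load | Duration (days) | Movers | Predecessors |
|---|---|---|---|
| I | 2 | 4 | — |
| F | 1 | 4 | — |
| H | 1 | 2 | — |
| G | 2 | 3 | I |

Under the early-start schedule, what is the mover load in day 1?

At early start, day 1 has: I, F, H.
Demand: 4 + 4 + 2 = 10.

10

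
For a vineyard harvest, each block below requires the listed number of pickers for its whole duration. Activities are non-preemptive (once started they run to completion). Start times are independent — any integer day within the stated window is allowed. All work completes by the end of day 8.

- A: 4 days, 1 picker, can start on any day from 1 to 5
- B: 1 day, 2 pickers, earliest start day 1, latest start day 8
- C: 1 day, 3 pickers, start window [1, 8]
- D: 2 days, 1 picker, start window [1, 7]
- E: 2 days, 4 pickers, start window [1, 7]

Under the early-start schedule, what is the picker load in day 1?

At early start, day 1 has: A, B, C, D, E.
Demand: 1 + 2 + 3 + 1 + 4 = 11.

11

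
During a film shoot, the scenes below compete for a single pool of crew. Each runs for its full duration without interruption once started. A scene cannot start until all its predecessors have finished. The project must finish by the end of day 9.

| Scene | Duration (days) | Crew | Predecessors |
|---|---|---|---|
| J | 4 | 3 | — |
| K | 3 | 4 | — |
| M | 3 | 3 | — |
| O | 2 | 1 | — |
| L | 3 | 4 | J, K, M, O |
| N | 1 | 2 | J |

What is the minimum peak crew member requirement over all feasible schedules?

Early-start (J@1, K@1, M@1, O@1, L@5, N@5) gives peak 11: d1:11  d2:11  d3:10  d4:3  d5:6  d6:4  d7:4  d8:0  d9:0.
Shift M→4, O→4, L→7.
Schedule J@1, K@1, M@4, O@4, L@7, N@5: d1:7  d2:7  d3:7  d4:7  d5:6  d6:3  d7:4  d8:4  d9:4 — peak 7.

7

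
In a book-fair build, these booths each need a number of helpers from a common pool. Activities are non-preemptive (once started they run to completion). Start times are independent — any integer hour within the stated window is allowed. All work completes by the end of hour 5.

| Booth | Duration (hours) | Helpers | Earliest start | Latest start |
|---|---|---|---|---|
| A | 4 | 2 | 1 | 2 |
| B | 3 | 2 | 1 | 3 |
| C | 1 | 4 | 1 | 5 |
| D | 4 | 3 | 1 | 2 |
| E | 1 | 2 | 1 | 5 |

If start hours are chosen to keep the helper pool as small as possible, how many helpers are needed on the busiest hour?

Early-start (A@1, B@1, C@1, D@1, E@1) gives peak 13: h1:13  h2:7  h3:7  h4:5  h5:0.
Shift C→5, E→4.
Schedule A@1, B@1, C@5, D@1, E@4: h1:7  h2:7  h3:7  h4:7  h5:4 — peak 7.
Total helper-hours = 32 over 5 hours ⇒ peak ≥ ⌈32/5⌉ = 7, so 7 is optimal.

7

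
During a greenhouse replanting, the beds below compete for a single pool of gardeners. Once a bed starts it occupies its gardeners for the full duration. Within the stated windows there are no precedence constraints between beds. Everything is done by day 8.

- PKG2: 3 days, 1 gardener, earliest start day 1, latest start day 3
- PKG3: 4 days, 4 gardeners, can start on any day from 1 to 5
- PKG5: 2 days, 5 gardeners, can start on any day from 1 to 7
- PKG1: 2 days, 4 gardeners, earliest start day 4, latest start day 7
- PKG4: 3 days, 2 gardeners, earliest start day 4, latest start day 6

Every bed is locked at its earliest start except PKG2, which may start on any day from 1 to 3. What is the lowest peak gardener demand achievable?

10

PKG2@1: d1:10  d2:10  d3:5  d4:10  d5:6  d6:2  d7:0  d8:0 → peak 10
PKG2@2: d1:9  d2:10  d3:5  d4:11  d5:6  d6:2  d7:0  d8:0 → peak 11
PKG2@3: d1:9  d2:9  d3:5  d4:11  d5:7  d6:2  d7:0  d8:0 → peak 11
Best is PKG2@1, peak 10.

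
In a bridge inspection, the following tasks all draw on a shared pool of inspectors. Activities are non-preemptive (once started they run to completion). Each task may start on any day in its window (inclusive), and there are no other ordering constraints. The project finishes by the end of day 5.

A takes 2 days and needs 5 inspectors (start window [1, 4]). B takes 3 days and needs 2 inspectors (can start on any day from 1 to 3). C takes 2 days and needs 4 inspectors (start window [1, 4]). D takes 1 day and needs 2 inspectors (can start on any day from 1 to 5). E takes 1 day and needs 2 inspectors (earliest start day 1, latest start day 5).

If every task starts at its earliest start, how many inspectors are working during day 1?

At early start, day 1 has: A, B, C, D, E.
Demand: 5 + 2 + 4 + 2 + 2 = 15.

15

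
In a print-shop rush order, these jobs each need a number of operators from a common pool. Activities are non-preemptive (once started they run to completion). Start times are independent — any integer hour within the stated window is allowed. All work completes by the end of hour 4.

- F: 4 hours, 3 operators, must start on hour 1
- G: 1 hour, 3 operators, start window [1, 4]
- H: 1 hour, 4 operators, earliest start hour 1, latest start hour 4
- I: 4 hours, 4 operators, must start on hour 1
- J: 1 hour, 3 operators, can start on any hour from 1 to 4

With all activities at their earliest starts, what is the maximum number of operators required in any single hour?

Early-start schedule: F@1, G@1, H@1, I@1, J@1.
Load per hour: hour 1: 17, hour 2: 7, hour 3: 7, hour 4: 7.
Peak is 17.

17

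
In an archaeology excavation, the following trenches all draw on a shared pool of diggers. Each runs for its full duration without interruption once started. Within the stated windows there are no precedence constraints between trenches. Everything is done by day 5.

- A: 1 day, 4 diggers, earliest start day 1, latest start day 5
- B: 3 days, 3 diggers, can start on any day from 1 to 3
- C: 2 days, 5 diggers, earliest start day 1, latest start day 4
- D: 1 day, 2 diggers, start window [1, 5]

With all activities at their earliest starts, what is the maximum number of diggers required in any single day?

14

Early-start schedule: A@1, B@1, C@1, D@1.
Load per day: day 1: 14, day 2: 8, day 3: 3, day 4: 0, day 5: 0.
Peak is 14.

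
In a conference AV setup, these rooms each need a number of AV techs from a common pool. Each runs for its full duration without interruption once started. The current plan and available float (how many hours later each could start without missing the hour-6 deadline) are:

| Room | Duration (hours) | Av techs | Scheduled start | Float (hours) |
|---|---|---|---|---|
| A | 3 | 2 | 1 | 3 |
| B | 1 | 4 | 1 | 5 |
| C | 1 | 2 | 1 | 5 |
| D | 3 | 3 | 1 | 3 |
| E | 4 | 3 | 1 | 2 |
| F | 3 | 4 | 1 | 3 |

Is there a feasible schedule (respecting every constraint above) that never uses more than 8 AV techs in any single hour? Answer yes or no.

Schedule A@1, B@5, C@6, D@1, E@1, F@4: h1:8  h2:8  h3:8  h4:7  h5:8  h6:6 — peak 8 ≤ 8.

yes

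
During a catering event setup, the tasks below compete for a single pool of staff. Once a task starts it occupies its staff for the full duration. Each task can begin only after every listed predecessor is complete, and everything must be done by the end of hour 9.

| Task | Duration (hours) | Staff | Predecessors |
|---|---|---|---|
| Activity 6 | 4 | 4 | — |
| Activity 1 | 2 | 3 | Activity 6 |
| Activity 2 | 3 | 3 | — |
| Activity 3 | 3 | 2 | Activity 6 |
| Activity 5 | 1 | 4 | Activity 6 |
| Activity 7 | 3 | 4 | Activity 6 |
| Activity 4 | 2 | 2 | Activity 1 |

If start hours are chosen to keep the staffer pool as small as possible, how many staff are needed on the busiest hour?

8

Early-start (Activity 6@1, Activity 1@5, Activity 2@1, Activity 3@5, Activity 5@5, Activity 7@5, Activity 4@7) gives peak 13: h1:7  h2:7  h3:7  h4:4  h5:13  h6:9  h7:8  h8:2  h9:0.
Shift Activity 5→9, Activity 7→7.
Schedule Activity 6@1, Activity 1@5, Activity 2@1, Activity 3@5, Activity 5@9, Activity 7@7, Activity 4@7: h1:7  h2:7  h3:7  h4:4  h5:5  h6:5  h7:8  h8:6  h9:8 — peak 8.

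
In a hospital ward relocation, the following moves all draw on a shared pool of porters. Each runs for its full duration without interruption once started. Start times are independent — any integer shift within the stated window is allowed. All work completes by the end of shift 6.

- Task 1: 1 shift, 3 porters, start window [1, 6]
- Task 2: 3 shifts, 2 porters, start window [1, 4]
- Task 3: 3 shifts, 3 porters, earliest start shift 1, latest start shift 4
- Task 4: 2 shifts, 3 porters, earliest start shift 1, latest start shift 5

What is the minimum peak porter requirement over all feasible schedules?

5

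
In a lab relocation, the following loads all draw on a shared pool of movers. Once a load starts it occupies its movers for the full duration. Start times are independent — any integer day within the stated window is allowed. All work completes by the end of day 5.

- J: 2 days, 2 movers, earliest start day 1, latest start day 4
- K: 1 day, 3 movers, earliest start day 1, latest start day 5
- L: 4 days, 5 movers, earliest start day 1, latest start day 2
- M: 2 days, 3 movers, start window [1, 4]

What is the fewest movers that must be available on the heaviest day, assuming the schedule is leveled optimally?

8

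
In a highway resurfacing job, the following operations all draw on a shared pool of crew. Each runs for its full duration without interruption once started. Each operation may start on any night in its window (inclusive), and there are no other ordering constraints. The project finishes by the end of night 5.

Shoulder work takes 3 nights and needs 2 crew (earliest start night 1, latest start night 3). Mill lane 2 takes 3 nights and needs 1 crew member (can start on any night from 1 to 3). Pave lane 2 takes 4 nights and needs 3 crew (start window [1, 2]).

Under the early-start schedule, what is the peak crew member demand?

Early-start schedule: Shoulder work@1, Mill lane 2@1, Pave lane 2@1.
Load per night: night 1: 6, night 2: 6, night 3: 6, night 4: 3, night 5: 0.
Peak is 6.

6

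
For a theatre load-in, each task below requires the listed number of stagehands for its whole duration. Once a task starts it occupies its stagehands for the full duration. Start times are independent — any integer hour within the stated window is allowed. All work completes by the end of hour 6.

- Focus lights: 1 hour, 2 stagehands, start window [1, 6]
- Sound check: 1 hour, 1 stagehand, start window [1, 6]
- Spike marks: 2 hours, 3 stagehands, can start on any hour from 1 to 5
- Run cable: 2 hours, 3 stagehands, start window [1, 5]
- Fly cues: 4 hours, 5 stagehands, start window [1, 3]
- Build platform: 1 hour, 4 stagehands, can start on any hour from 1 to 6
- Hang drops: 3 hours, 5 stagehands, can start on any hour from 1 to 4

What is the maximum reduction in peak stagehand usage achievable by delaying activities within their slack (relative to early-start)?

13

Early-start peak: h1:23  h2:16  h3:10  h4:5  h5:0  h6:0 ⇒ 23.
Leveled (Focus lights@1, Sound check@1, Spike marks@1, Run cable@1, Fly cues@3, Build platform@2, Hang drops@3): h1:9  h2:10  h3:10  h4:10  h5:10  h6:5 ⇒ 10.
Reduction 23 − 10 = 13.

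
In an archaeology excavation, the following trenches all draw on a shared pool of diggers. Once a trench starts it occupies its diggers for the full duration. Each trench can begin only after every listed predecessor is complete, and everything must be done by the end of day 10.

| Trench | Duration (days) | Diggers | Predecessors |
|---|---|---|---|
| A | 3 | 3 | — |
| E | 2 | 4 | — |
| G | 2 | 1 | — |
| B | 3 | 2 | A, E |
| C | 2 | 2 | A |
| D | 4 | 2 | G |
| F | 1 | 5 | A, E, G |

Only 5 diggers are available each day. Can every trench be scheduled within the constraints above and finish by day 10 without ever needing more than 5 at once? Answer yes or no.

yes

Schedule A@3, E@1, G@1, B@6, C@7, D@3, F@9: d1:5  d2:5  d3:5  d4:5  d5:5  d6:4  d7:4  d8:4  d9:5  d10:0 — peak 5 ≤ 5.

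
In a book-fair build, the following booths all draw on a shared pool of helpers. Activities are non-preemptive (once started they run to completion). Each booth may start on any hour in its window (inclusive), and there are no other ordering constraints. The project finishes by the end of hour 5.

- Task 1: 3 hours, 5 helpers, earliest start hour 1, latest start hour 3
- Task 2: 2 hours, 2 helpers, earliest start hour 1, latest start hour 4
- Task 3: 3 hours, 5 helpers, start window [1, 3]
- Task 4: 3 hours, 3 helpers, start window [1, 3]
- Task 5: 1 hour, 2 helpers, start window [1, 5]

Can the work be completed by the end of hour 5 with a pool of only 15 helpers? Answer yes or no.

yes

Schedule Task 1@1, Task 2@1, Task 3@1, Task 4@3, Task 5@4: h1:12  h2:12  h3:13  h4:5  h5:3 — peak 13 ≤ 15.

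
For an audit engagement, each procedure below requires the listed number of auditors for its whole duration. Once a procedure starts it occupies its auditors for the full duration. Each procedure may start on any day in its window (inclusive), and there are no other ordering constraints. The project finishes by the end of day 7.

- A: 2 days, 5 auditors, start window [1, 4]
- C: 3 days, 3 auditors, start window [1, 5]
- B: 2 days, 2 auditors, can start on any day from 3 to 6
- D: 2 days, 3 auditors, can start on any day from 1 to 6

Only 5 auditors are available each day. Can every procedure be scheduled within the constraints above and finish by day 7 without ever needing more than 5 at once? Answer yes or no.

yes

Schedule A@1, C@3, B@3, D@6: d1:5  d2:5  d3:5  d4:5  d5:3  d6:3  d7:3 — peak 5 ≤ 5.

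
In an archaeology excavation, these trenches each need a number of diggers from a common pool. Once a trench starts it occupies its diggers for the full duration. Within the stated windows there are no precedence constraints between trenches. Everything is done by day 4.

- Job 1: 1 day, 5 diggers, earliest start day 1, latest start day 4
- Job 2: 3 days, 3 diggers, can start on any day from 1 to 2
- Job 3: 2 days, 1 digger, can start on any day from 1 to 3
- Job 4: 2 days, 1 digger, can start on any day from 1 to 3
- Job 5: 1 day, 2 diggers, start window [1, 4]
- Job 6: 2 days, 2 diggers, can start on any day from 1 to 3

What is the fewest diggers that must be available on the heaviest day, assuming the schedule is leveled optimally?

6

Early-start (Job 1@1, Job 2@1, Job 3@1, Job 4@1, Job 5@1, Job 6@1) gives peak 14: d1:14  d2:7  d3:3  d4:0.
Shift Job 2→2, Job 4→3, Job 5→2, Job 6→3.
Schedule Job 1@1, Job 2@2, Job 3@1, Job 4@3, Job 5@2, Job 6@3: d1:6  d2:6  d3:6  d4:6 — peak 6.
Total digger-days = 24 over 4 days ⇒ peak ≥ ⌈24/4⌉ = 6, so 6 is optimal.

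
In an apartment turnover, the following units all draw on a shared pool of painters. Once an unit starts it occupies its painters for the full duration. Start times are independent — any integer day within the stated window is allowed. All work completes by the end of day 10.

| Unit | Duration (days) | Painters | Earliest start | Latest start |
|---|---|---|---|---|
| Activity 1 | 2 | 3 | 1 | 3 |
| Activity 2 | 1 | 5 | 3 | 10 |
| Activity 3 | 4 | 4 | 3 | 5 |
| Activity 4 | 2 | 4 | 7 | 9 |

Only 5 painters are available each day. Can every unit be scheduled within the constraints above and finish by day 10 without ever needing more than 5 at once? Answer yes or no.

Schedule Activity 1@1, Activity 2@3, Activity 3@4, Activity 4@8: d1:3  d2:3  d3:5  d4:4  d5:4  d6:4  d7:4  d8:4  d9:4  d10:0 — peak 5 ≤ 5.

yes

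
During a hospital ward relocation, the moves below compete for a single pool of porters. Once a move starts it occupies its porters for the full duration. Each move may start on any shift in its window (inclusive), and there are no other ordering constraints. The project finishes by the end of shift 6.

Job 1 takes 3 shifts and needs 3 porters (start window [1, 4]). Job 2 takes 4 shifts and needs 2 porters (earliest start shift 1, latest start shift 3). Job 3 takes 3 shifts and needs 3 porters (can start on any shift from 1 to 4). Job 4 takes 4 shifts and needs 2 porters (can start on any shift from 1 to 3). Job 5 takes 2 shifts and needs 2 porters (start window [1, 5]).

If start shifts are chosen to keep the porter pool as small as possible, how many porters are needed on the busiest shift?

Early-start (Job 1@1, Job 2@1, Job 3@1, Job 4@1, Job 5@1) gives peak 12: s1:12  s2:12  s3:10  s4:4  s5:0  s6:0.
Shift Job 3→4, Job 5→5.
Schedule Job 1@1, Job 2@1, Job 3@4, Job 4@1, Job 5@5: s1:7  s2:7  s3:7  s4:7  s5:5  s6:5 — peak 7.
Total porter-shifts = 38 over 6 shifts ⇒ peak ≥ ⌈38/6⌉ = 7, so 7 is optimal.

7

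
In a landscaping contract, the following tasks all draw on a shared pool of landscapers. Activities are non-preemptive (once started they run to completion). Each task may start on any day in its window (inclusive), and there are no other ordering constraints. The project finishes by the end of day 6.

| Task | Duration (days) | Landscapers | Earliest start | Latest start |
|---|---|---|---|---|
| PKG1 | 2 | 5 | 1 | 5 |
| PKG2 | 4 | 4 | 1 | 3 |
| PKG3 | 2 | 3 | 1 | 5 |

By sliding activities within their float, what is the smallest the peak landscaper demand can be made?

Early-start (PKG1@1, PKG2@1, PKG3@1) gives peak 12: d1:12  d2:12  d3:4  d4:4  d5:0  d6:0.
Shift PKG2→3, PKG3→3.
Schedule PKG1@1, PKG2@3, PKG3@3: d1:5  d2:5  d3:7  d4:7  d5:4  d6:4 — peak 7.

7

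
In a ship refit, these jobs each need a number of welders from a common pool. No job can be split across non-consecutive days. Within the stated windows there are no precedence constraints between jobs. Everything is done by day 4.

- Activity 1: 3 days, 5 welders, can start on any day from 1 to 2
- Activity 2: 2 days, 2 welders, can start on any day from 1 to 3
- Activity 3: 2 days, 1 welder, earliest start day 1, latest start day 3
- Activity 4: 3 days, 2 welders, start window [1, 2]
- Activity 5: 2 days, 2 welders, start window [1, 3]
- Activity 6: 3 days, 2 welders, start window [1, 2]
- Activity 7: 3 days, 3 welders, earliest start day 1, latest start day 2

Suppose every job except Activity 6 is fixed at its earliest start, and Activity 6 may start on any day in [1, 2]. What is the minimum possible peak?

Activity 6@1: d1:17  d2:17  d3:12  d4:0 → peak 17
Activity 6@2: d1:15  d2:17  d3:12  d4:2 → peak 17
Best is Activity 6@1, peak 17.

17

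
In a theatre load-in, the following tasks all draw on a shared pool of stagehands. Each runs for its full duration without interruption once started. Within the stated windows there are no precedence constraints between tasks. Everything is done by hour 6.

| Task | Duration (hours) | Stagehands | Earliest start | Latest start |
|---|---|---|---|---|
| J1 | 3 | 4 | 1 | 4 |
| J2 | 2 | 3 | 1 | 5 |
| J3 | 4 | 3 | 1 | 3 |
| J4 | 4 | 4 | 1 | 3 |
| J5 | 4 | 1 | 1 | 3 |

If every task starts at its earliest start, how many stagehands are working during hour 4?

8

At early start, hour 4 has: J3, J4, J5.
Demand: 3 + 4 + 1 = 8.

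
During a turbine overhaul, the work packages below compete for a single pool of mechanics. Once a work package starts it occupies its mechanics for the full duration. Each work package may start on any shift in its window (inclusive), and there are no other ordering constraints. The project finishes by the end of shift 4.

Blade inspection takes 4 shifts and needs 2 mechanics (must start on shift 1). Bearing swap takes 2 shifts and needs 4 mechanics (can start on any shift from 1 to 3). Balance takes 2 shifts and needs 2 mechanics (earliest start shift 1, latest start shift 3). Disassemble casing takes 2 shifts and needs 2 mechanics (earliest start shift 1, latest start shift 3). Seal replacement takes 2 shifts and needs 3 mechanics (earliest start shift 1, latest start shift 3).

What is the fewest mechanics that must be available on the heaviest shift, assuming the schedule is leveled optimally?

8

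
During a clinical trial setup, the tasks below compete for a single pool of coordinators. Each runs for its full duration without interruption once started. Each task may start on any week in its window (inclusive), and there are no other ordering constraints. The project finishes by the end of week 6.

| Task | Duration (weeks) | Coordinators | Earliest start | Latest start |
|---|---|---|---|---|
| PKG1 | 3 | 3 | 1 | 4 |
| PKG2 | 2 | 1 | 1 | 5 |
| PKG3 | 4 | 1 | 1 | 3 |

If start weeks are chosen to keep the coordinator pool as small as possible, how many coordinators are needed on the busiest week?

4

Early-start (PKG1@1, PKG2@1, PKG3@1) gives peak 5: w1:5  w2:5  w3:4  w4:1  w5:0  w6:0.
Shift PKG3→3.
Schedule PKG1@1, PKG2@1, PKG3@3: w1:4  w2:4  w3:4  w4:1  w5:1  w6:1 — peak 4.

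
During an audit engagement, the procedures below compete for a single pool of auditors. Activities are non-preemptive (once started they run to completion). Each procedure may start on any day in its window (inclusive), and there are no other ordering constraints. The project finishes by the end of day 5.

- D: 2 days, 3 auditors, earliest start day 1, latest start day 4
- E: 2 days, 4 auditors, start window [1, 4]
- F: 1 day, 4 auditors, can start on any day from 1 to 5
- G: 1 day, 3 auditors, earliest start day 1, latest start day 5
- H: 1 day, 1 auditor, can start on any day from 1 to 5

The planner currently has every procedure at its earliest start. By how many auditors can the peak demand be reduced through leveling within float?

9

Early-start peak: d1:15  d2:7  d3:0  d4:0  d5:0 ⇒ 15.
Leveled (D@1, E@3, F@5, G@1, H@2): d1:6  d2:4  d3:4  d4:4  d5:4 ⇒ 6.
Reduction 15 − 6 = 9.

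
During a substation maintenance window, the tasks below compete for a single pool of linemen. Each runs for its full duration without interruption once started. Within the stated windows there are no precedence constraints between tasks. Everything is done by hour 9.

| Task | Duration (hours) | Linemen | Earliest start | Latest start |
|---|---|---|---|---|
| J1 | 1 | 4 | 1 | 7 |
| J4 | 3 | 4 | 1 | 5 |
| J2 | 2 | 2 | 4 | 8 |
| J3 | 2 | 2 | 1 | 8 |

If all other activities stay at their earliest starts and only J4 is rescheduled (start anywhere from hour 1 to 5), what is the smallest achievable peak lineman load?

6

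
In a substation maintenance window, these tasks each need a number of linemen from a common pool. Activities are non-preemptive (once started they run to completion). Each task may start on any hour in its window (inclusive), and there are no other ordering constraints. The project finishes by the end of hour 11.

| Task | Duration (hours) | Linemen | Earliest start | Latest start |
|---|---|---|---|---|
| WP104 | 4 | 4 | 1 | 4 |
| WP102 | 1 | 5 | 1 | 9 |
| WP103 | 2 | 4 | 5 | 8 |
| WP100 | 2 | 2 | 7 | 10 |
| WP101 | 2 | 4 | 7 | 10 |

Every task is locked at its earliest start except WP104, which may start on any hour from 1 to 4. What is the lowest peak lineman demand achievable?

8

WP104@1: h1:9  h2:4  h3:4  h4:4  h5:4  h6:4  h7:6  h8:6  h9:0  h10:0  h11:0 → peak 9
WP104@2: h1:5  h2:4  h3:4  h4:4  h5:8  h6:4  h7:6  h8:6  h9:0  h10:0  h11:0 → peak 8
WP104@3: h1:5  h2:0  h3:4  h4:4  h5:8  h6:8  h7:6  h8:6  h9:0  h10:0  h11:0 → peak 8
WP104@4: h1:5  h2:0  h3:0  h4:4  h5:8  h6:8  h7:10  h8:6  h9:0  h10:0  h11:0 → peak 10
Best is WP104@2, peak 8.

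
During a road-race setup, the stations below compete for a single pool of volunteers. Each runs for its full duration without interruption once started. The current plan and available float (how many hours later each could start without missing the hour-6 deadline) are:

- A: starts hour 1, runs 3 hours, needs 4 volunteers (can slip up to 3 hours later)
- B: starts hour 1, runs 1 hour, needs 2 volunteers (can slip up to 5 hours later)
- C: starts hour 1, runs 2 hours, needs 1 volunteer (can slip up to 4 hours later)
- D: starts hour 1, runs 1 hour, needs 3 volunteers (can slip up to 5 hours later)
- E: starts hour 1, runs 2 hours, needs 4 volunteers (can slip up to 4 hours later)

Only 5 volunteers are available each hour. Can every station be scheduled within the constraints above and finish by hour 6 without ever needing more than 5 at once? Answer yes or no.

Schedule A@1, B@4, C@1, D@4, E@5: h1:5  h2:5  h3:4  h4:5  h5:4  h6:4 — peak 5 ≤ 5.

yes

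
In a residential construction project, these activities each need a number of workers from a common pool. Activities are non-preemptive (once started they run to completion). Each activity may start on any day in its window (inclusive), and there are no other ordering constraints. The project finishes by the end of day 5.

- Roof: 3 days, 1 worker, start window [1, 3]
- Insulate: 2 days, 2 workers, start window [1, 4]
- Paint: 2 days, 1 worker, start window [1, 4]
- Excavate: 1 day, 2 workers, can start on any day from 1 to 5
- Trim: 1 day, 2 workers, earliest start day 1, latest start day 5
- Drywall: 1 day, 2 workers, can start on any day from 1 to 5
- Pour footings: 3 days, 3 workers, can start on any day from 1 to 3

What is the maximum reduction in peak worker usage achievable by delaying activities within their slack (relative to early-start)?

8

Early-start peak: d1:13  d2:7  d3:4  d4:0  d5:0 ⇒ 13.
Leveled (Roof@1, Insulate@1, Paint@2, Excavate@1, Trim@4, Drywall@5, Pour footings@3): d1:5  d2:4  d3:5  d4:5  d5:5 ⇒ 5.
Reduction 13 − 5 = 8.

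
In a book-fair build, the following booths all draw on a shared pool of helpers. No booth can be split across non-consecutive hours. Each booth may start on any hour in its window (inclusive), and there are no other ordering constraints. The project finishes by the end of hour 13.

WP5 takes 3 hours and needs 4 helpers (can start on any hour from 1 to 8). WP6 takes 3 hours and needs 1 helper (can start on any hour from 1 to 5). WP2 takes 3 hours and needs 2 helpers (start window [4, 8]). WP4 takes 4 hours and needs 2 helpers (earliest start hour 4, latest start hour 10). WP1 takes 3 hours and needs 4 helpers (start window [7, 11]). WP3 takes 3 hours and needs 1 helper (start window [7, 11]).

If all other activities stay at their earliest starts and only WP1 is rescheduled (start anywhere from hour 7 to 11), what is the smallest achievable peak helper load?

5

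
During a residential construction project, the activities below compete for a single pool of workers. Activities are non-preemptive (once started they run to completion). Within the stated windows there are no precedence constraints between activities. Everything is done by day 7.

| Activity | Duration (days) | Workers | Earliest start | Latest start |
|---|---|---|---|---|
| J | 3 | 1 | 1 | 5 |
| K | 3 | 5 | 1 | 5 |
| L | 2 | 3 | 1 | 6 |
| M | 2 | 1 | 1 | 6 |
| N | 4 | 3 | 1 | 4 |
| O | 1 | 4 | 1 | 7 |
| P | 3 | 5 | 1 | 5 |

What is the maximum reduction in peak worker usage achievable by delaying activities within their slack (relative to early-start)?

Early-start peak: d1:22  d2:18  d3:14  d4:3  d5:0  d6:0  d7:0 ⇒ 22.
Leveled (J@1, K@1, L@1, M@3, N@4, O@4, P@5): d1:9  d2:9  d3:7  d4:8  d5:8  d6:8  d7:8 ⇒ 9.
Reduction 22 − 9 = 13.

13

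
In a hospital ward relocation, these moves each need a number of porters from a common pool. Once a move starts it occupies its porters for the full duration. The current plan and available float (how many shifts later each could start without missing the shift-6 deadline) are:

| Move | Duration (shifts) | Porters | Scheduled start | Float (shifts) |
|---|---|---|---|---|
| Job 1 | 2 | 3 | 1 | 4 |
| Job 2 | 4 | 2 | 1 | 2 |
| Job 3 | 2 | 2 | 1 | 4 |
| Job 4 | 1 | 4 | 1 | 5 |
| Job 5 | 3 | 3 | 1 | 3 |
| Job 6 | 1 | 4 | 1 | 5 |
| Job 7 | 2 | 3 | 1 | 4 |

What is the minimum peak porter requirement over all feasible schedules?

Early-start (Job 1@1, Job 2@1, Job 3@1, Job 4@1, Job 5@1, Job 6@1, Job 7@1) gives peak 21: s1:21  s2:13  s3:5  s4:2  s5:0  s6:0.
Shift Job 4→3, Job 5→4, Job 6→6, Job 7→4.
Schedule Job 1@1, Job 2@1, Job 3@1, Job 4@3, Job 5@4, Job 6@6, Job 7@4: s1:7  s2:7  s3:6  s4:8  s5:6  s6:7 — peak 8.

8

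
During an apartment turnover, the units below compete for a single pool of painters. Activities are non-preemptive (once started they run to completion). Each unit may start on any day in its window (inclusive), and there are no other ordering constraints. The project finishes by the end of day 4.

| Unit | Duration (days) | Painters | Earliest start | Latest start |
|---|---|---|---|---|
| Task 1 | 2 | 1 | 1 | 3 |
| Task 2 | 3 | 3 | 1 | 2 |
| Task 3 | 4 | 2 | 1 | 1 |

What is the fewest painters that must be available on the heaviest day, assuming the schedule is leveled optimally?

Schedule Task 1@1, Task 2@1, Task 3@1: d1:6  d2:6  d3:5  d4:2 — peak 6.
No arrangement of the 6 feasible schedules does better.

6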